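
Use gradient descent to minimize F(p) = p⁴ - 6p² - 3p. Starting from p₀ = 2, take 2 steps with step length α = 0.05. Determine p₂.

1.878125

F′(p) = 4p³ - 12p - 3
Step 1: F′(2) = 5; p₁ = 2 − 0.05·5 = 1.75
Step 2: F′(1.75) = -2.5625; p₂ = 1.75 − 0.05·(-2.5625) = 1.878125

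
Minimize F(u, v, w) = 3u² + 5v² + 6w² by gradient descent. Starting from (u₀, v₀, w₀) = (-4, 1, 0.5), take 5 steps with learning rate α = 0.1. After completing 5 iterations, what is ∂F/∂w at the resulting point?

-0.00192

∇F = (6u, 10v, 12w)
Step 1: at (-4, 1, 0.5), ∇F = (-24, 10, 6) → (-4, 1, 0.5) − 0.1·(-24, 10, 6) = (-1.6, 0, -0.1)
Step 2: at (-1.6, 0, -0.1), ∇F = (-9.6, 0, -1.2) → (-1.6, 0, -0.1) − 0.1·(-9.6, 0, -1.2) = (-0.64, 0, 0.02)
Step 3: at (-0.64, 0, 0.02), ∇F = (-3.84, 0, 0.24) → (-0.64, 0, 0.02) − 0.1·(-3.84, 0, 0.24) = (-0.256, 0, -0.004)
Step 4: at (-0.256, 0, -0.004), ∇F = (-1.536, 0, -0.048) → (-0.256, 0, -0.004) − 0.1·(-1.536, 0, -0.048) = (-0.1024, 0, 0.0008)
Step 5: at (-0.1024, 0, 0.0008), ∇F = (-0.6144, 0, 0.0096) → (-0.1024, 0, 0.0008) − 0.1·(-0.6144, 0, 0.0096) = (-0.04096, 0, -0.00016)
∂F/∂w at (-0.04096, 0, -0.00016) = -0.00192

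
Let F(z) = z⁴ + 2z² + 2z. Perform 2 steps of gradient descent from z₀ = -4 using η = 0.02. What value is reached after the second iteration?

1.02848

F′(z) = 4z³ + 4z + 2
z₁ = -4 − 0.02·(-270) = 1.4
z₂ = 1.4 − 0.02·18.576 = 1.02848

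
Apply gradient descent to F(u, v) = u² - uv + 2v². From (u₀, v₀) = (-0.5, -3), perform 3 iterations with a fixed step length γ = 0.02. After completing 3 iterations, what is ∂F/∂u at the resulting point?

∇F = (2u - v, -u + 4v)
Step 1: at (-0.5, -3), ∇F = (2, -11.5) → (-0.5, -3) − 0.02·(2, -11.5) = (-0.54, -2.77)
Step 2: at (-0.54, -2.77), ∇F = (1.69, -10.54) → (-0.54, -2.77) − 0.02·(1.69, -10.54) = (-0.5738, -2.5592)
Step 3: at (-0.5738, -2.5592), ∇F = (1.4116, -9.663) → (-0.5738, -2.5592) − 0.02·(1.4116, -9.663) = (-0.602032, -2.36594)
∂F/∂u at (-0.602032, -2.36594) = 1.161876

1.161876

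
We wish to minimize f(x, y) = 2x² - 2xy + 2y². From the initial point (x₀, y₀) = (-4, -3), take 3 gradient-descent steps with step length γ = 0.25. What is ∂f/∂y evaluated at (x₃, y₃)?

∇f = (4x - 2y, -2x + 4y)
Step 1: at (-4, -3), ∇f = (-10, -4) → (-4, -3) − 0.25·(-10, -4) = (-1.5, -2)
Step 2: at (-1.5, -2), ∇f = (-2, -5) → (-1.5, -2) − 0.25·(-2, -5) = (-1, -0.75)
Step 3: at (-1, -0.75), ∇f = (-2.5, -1) → (-1, -0.75) − 0.25·(-2.5, -1) = (-0.375, -0.5)
∂f/∂y at (-0.375, -0.5) = -1.25

-1.25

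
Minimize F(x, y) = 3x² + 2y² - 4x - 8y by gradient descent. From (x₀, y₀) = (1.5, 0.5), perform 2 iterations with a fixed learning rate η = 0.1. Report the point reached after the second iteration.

(0.8, 1.46)

∇F = (6x - 4, 4y - 8)
(x₁, y₁) = (1.5, 0.5) − 0.1·(5, -6) = (1, 1.1)
(x₂, y₂) = (1, 1.1) − 0.1·(2, -3.6) = (0.8, 1.46)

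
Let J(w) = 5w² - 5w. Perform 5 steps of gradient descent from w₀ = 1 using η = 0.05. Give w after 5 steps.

J′(w) = 10w - 5
Step 1: J′(1) = 5; w₁ = 1 − 0.05·5 = 0.75
Step 2: J′(0.75) = 2.5; w₂ = 0.75 − 0.05·2.5 = 0.625
Step 3: J′(0.625) = 1.25; w₃ = 0.625 − 0.05·1.25 = 0.5625
Step 4: J′(0.5625) = 0.625; w₄ = 0.5625 − 0.05·0.625 = 0.53125
Step 5: J′(0.53125) = 0.3125; w₅ = 0.53125 − 0.05·0.3125 = 0.515625

0.515625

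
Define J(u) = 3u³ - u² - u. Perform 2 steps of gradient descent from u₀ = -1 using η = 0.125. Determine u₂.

-8.3828125

J′(u) = 9u² - 2u - 1
u₁ = -1 − 0.125·10 = -2.25
u₂ = -2.25 − 0.125·49.0625 = -8.3828125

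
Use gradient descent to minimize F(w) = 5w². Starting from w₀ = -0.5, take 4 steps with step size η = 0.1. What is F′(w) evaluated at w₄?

F′(w) = 10w
w₁ = -0.5 − 0.1·(-5) = 0
w₂ = 0 − 0.1·0 = 0
w₃ = 0 − 0.1·0 = 0
w₄ = 0 − 0.1·0 = 0
F′(w) at (0) = 0

0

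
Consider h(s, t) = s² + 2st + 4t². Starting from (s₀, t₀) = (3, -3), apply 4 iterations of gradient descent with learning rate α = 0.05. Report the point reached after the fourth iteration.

(2.6202, -1.0137)

∇h = (2s + 2t, 2s + 8t)
Step 1: at (3, -3), ∇h = (0, -18) → (3, -3) − 0.05·(0, -18) = (3, -2.1)
Step 2: at (3, -2.1), ∇h = (1.8, -10.8) → (3, -2.1) − 0.05·(1.8, -10.8) = (2.91, -1.56)
Step 3: at (2.91, -1.56), ∇h = (2.7, -6.66) → (2.91, -1.56) − 0.05·(2.7, -6.66) = (2.775, -1.227)
Step 4: at (2.775, -1.227), ∇h = (3.096, -4.266) → (2.775, -1.227) − 0.05·(3.096, -4.266) = (2.6202, -1.0137)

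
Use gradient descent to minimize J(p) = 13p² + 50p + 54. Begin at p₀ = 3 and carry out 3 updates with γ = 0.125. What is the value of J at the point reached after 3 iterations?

40886

J′(p) = 26p + 50
Step 1: J′(3) = 128; p₁ = 3 − 0.125·128 = -13
Step 2: J′(-13) = -288; p₂ = -13 − 0.125·(-288) = 23
Step 3: J′(23) = 648; p₃ = 23 − 0.125·648 = -58
J(-58) = 40886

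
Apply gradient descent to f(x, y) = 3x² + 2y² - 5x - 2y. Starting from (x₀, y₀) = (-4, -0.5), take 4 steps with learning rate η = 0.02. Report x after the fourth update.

∇f = (6x - 5, 4y - 2)
(x₁, y₁) = (-4, -0.5) − 0.02·(-29, -4) = (-3.42, -0.42)
(x₂, y₂) = (-3.42, -0.42) − 0.02·(-25.52, -3.68) = (-2.9096, -0.3464)
(x₃, y₃) = (-2.9096, -0.3464) − 0.02·(-22.4576, -3.3856) = (-2.460448, -0.278688)
(x₄, y₄) = (-2.460448, -0.278688) − 0.02·(-19.762688, -3.114752) = (-2.06519424, -0.21639296)
x = -2.06519424

-2.06519424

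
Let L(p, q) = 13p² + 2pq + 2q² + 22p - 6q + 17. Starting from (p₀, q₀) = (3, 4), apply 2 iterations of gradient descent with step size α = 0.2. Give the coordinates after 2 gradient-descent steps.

∇L = (26p + 2q + 22, 2p + 4q - 6)
(p₁, q₁) = (3, 4) − 0.2·(108, 16) = (-18.6, 0.8)
(p₂, q₂) = (-18.6, 0.8) − 0.2·(-460, -40) = (73.4, 8.8)

(73.4, 8.8)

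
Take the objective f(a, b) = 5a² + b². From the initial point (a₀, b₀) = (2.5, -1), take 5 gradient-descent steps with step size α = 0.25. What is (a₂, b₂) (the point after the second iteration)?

∇f = (10a, 2b)
Step 1: at (2.5, -1), ∇f = (25, -2) → (2.5, -1) − 0.25·(25, -2) = (-3.75, -0.5)
Step 2: at (-3.75, -0.5), ∇f = (-37.5, -1) → (-3.75, -0.5) − 0.25·(-37.5, -1) = (5.625, -0.25)

(5.625, -0.25)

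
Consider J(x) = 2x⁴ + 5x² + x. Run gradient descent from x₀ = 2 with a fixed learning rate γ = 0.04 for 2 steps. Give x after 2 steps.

J′(x) = 8x³ + 10x + 1
x₁ = 2 − 0.04·85 = -1.4
x₂ = -1.4 − 0.04·(-34.952) = -0.00192

-0.00192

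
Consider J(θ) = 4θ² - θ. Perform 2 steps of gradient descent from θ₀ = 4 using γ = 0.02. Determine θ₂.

2.8592

J′(θ) = 8θ - 1
Step 1: J′(4) = 31; θ₁ = 4 − 0.02·31 = 3.38
Step 2: J′(3.38) = 26.04; θ₂ = 3.38 − 0.02·26.04 = 2.8592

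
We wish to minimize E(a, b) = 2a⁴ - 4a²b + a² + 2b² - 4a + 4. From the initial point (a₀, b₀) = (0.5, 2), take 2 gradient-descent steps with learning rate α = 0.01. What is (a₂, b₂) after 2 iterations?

(0.70336, 1.8672)

∇E = (8a³ - 8ab + 2a - 4, -4a² + 4b)
Step 1: at (0.5, 2), ∇E = (-10, 7) → (0.5, 2) − 0.01·(-10, 7) = (0.6, 1.93)
Step 2: at (0.6, 1.93), ∇E = (-10.336, 6.28) → (0.6, 1.93) − 0.01·(-10.336, 6.28) = (0.70336, 1.8672)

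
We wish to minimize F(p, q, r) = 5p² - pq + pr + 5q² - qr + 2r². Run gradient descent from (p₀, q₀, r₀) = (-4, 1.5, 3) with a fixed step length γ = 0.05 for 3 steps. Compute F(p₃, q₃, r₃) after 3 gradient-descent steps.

∇F = (10p - q + r, -p + 10q - r, p - q + 4r)
(p₁, q₁, r₁) = (-4, 1.5, 3) − 0.05·(-38.5, 16, 6.5) = (-2.075, 0.7, 2.675)
(p₂, q₂, r₂) = (-2.075, 0.7, 2.675) − 0.05·(-18.775, 6.4, 7.925) = (-1.13625, 0.38, 2.27875)
(p₃, q₃, r₃) = (-1.13625, 0.38, 2.27875) − 0.05·(-9.46375, 2.6575, 7.59875) = (-0.6630625, 0.247125, 1.8988125)
F(-0.6630625, 0.247125, 1.8988125) = 8.1501749609375

8.1501749609375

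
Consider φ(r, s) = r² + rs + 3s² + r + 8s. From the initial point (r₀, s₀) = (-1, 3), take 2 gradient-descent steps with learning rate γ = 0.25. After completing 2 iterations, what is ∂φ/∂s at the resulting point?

∇φ = (2r + s + 1, r + 6s + 8)
(r₁, s₁) = (-1, 3) − 0.25·(2, 25) = (-1.5, -3.25)
(r₂, s₂) = (-1.5, -3.25) − 0.25·(-5.25, -13) = (-0.1875, 0)
∂φ/∂s at (-0.1875, 0) = 7.8125

7.8125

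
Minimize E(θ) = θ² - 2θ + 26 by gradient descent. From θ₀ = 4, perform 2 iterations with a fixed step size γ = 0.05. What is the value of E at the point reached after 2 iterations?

30.9049

E′(θ) = 2θ - 2
Step 1: E′(4) = 6; θ₁ = 4 − 0.05·6 = 3.7
Step 2: E′(3.7) = 5.4; θ₂ = 3.7 − 0.05·5.4 = 3.43
E(3.43) = 30.9049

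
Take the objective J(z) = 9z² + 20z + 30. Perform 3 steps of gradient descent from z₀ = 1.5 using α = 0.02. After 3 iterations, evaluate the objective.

23.105592336384

J′(z) = 18z + 20
Step 1: J′(1.5) = 47; z₁ = 1.5 − 0.02·47 = 0.56
Step 2: J′(0.56) = 30.08; z₂ = 0.56 − 0.02·30.08 = -0.0416
Step 3: J′(-0.0416) = 19.2512; z₃ = -0.0416 − 0.02·19.2512 = -0.426624
J(-0.426624) = 23.105592336384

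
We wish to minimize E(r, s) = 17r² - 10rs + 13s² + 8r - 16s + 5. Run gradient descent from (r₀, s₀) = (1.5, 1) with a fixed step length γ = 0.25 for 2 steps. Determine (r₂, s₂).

(84.25, -35.25)

∇E = (34r - 10s + 8, -10r + 26s - 16)
(r₁, s₁) = (1.5, 1) − 0.25·(49, -5) = (-10.75, 2.25)
(r₂, s₂) = (-10.75, 2.25) − 0.25·(-380, 150) = (84.25, -35.25)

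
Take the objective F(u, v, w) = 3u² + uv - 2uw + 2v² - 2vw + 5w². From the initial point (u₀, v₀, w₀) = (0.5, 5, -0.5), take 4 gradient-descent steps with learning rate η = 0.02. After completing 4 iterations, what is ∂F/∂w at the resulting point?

∇F = (6u + v - 2w, u + 4v - 2w, -2u - 2v + 10w)
Step 1: at (0.5, 5, -0.5), ∇F = (9, 21.5, -16) → (0.5, 5, -0.5) − 0.02·(9, 21.5, -16) = (0.32, 4.57, -0.18)
Step 2: at (0.32, 4.57, -0.18), ∇F = (6.85, 18.96, -11.58) → (0.32, 4.57, -0.18) − 0.02·(6.85, 18.96, -11.58) = (0.183, 4.1908, 0.0516)
Step 3: at (0.183, 4.1908, 0.0516), ∇F = (5.1856, 16.843, -8.2316) → (0.183, 4.1908, 0.0516) − 0.02·(5.1856, 16.843, -8.2316) = (0.079288, 3.85394, 0.216232)
Step 4: at (0.079288, 3.85394, 0.216232), ∇F = (3.897204, 15.062584, -5.704136) → (0.079288, 3.85394, 0.216232) − 0.02·(3.897204, 15.062584, -5.704136) = (0.00134392, 3.55268832, 0.33031472)
∂F/∂w at (0.00134392, 3.55268832, 0.33031472) = -3.80491728

-3.80491728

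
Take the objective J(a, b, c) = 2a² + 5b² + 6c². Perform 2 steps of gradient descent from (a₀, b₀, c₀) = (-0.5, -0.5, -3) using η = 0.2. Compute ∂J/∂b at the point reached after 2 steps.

∇J = (4a, 10b, 12c)
Step 1: at (-0.5, -0.5, -3), ∇J = (-2, -5, -36) → (-0.5, -0.5, -3) − 0.2·(-2, -5, -36) = (-0.1, 0.5, 4.2)
Step 2: at (-0.1, 0.5, 4.2), ∇J = (-0.4, 5, 50.4) → (-0.1, 0.5, 4.2) − 0.2·(-0.4, 5, 50.4) = (-0.02, -0.5, -5.88)
∂J/∂b at (-0.02, -0.5, -5.88) = -5

-5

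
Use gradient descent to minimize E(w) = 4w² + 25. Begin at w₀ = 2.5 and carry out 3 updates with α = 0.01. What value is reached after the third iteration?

1.94672

E′(w) = 8w
w₁ = 2.5 − 0.01·20 = 2.3
w₂ = 2.3 − 0.01·18.4 = 2.116
w₃ = 2.116 − 0.01·16.928 = 1.94672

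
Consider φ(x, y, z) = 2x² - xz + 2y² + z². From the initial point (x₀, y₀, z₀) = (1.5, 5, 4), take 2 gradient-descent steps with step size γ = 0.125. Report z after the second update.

∇φ = (4x - z, 4y, -x + 2z)
Step 1: at (1.5, 5, 4), ∇φ = (2, 20, 6.5) → (1.5, 5, 4) − 0.125·(2, 20, 6.5) = (1.25, 2.5, 3.1875)
Step 2: at (1.25, 2.5, 3.1875), ∇φ = (1.8125, 10, 5.125) → (1.25, 2.5, 3.1875) − 0.125·(1.8125, 10, 5.125) = (1.0234375, 1.25, 2.546875)
z = 2.546875

2.546875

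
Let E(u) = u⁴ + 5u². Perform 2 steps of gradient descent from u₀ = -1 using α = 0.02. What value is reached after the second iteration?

E′(u) = 4u³ + 10u
u₁ = -1 − 0.02·(-14) = -0.72
u₂ = -0.72 − 0.02·(-8.692992) = -0.54614016

-0.54614016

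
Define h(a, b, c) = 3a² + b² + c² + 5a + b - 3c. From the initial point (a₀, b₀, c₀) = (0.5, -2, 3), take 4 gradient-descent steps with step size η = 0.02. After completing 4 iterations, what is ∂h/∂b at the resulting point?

∇h = (6a + 5, 2b + 1, 2c - 3)
(a₁, b₁, c₁) = (0.5, -2, 3) − 0.02·(8, -3, 3) = (0.34, -1.94, 2.94)
(a₂, b₂, c₂) = (0.34, -1.94, 2.94) − 0.02·(7.04, -2.88, 2.88) = (0.1992, -1.8824, 2.8824)
(a₃, b₃, c₃) = (0.1992, -1.8824, 2.8824) − 0.02·(6.1952, -2.7648, 2.7648) = (0.075296, -1.827104, 2.827104)
(a₄, b₄, c₄) = (0.075296, -1.827104, 2.827104) − 0.02·(5.451776, -2.654208, 2.654208) = (-0.03373952, -1.77401984, 2.77401984)
∂h/∂b at (-0.03373952, -1.77401984, 2.77401984) = -2.54803968

-2.54803968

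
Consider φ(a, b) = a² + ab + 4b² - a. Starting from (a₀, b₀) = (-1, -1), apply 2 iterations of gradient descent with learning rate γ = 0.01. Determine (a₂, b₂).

∇φ = (2a + b - 1, a + 8b)
(a₁, b₁) = (-1, -1) − 0.01·(-4, -9) = (-0.96, -0.91)
(a₂, b₂) = (-0.96, -0.91) − 0.01·(-3.83, -8.24) = (-0.9217, -0.8276)

(-0.9217, -0.8276)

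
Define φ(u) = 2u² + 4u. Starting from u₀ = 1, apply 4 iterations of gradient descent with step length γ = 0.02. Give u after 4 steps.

φ′(u) = 4u + 4
Step 1: φ′(1) = 8; u₁ = 1 − 0.02·8 = 0.84
Step 2: φ′(0.84) = 7.36; u₂ = 0.84 − 0.02·7.36 = 0.6928
Step 3: φ′(0.6928) = 6.7712; u₃ = 0.6928 − 0.02·6.7712 = 0.557376
Step 4: φ′(0.557376) = 6.229504; u₄ = 0.557376 − 0.02·6.229504 = 0.43278592

0.43278592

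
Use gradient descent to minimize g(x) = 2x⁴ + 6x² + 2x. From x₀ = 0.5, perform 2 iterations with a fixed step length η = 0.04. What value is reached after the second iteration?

g′(x) = 8x³ + 12x + 2
Step 1: g′(0.5) = 9; x₁ = 0.5 − 0.04·9 = 0.14
Step 2: g′(0.14) = 3.701952; x₂ = 0.14 − 0.04·3.701952 = -0.00807808

-0.00807808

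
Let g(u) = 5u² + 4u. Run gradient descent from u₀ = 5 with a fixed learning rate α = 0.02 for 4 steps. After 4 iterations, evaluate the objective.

23.661180928

g′(u) = 10u + 4
Step 1: g′(5) = 54; u₁ = 5 − 0.02·54 = 3.92
Step 2: g′(3.92) = 43.2; u₂ = 3.92 − 0.02·43.2 = 3.056
Step 3: g′(3.056) = 34.56; u₃ = 3.056 − 0.02·34.56 = 2.3648
Step 4: g′(2.3648) = 27.648; u₄ = 2.3648 − 0.02·27.648 = 1.81184
g(1.81184) = 23.661180928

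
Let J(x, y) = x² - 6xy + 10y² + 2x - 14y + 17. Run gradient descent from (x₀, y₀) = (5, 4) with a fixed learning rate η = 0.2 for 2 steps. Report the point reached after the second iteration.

(0.2, 21.28)

∇J = (2x - 6y + 2, -6x + 20y - 14)
(x₁, y₁) = (5, 4) − 0.2·(-12, 36) = (7.4, -3.2)
(x₂, y₂) = (7.4, -3.2) − 0.2·(36, -122.4) = (0.2, 21.28)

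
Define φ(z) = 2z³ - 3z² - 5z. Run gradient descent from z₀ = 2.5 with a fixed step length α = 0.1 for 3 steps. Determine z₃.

1.56615625

φ′(z) = 6z² - 6z - 5
Step 1: φ′(2.5) = 17.5; z₁ = 2.5 − 0.1·17.5 = 0.75
Step 2: φ′(0.75) = -6.125; z₂ = 0.75 − 0.1·(-6.125) = 1.3625
Step 3: φ′(1.3625) = -2.0365625; z₃ = 1.3625 − 0.1·(-2.0365625) = 1.56615625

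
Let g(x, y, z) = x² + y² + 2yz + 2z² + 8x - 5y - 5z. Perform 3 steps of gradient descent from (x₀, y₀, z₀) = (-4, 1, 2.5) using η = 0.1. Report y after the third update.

0.84

∇g = (2x + 8, 2y + 2z - 5, 2y + 4z - 5)
Step 1: at (-4, 1, 2.5), ∇g = (0, 2, 7) → (-4, 1, 2.5) − 0.1·(0, 2, 7) = (-4, 0.8, 1.8)
Step 2: at (-4, 0.8, 1.8), ∇g = (0, 0.2, 3.8) → (-4, 0.8, 1.8) − 0.1·(0, 0.2, 3.8) = (-4, 0.78, 1.42)
Step 3: at (-4, 0.78, 1.42), ∇g = (0, -0.6, 2.24) → (-4, 0.78, 1.42) − 0.1·(0, -0.6, 2.24) = (-4, 0.84, 1.196)
y = 0.84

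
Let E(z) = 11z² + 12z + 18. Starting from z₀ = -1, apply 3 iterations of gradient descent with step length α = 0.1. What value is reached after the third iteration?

E′(z) = 22z + 12
Step 1: E′(-1) = -10; z₁ = -1 − 0.1·(-10) = 0
Step 2: E′(0) = 12; z₂ = 0 − 0.1·12 = -1.2
Step 3: E′(-1.2) = -14.4; z₃ = -1.2 − 0.1·(-14.4) = 0.24

0.24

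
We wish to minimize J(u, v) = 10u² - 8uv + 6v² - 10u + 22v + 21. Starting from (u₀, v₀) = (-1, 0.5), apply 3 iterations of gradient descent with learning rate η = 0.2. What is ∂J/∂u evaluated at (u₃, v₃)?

∇J = (20u - 8v - 10, -8u + 12v + 22)
Step 1: at (-1, 0.5), ∇J = (-34, 36) → (-1, 0.5) − 0.2·(-34, 36) = (5.8, -6.7)
Step 2: at (5.8, -6.7), ∇J = (159.6, -104.8) → (5.8, -6.7) − 0.2·(159.6, -104.8) = (-26.12, 14.26)
Step 3: at (-26.12, 14.26), ∇J = (-646.48, 402.08) → (-26.12, 14.26) − 0.2·(-646.48, 402.08) = (103.176, -66.156)
∂J/∂u at (103.176, -66.156) = 2582.768

2582.768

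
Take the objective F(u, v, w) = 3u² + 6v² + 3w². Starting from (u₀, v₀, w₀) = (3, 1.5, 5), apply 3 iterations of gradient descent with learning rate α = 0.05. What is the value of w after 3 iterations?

∇F = (6u, 12v, 6w)
(u₁, v₁, w₁) = (3, 1.5, 5) − 0.05·(18, 18, 30) = (2.1, 0.6, 3.5)
(u₂, v₂, w₂) = (2.1, 0.6, 3.5) − 0.05·(12.6, 7.2, 21) = (1.47, 0.24, 2.45)
(u₃, v₃, w₃) = (1.47, 0.24, 2.45) − 0.05·(8.82, 2.88, 14.7) = (1.029, 0.096, 1.715)
w = 1.715

1.715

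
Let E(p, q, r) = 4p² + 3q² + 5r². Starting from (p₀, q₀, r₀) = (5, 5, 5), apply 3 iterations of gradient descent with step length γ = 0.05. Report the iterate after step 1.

(3, 3.5, 2.5)

∇E = (8p, 6q, 10r)
(p₁, q₁, r₁) = (5, 5, 5) − 0.05·(40, 30, 50) = (3, 3.5, 2.5)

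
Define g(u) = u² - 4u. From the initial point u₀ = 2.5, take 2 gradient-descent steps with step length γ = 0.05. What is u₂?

g′(u) = 2u - 4
Step 1: g′(2.5) = 1; u₁ = 2.5 − 0.05·1 = 2.45
Step 2: g′(2.45) = 0.9; u₂ = 2.45 − 0.05·0.9 = 2.405

2.405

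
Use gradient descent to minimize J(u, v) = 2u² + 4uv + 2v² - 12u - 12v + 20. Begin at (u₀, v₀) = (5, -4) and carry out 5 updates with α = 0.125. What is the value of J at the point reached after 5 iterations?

2

∇J = (4u + 4v - 12, 4u + 4v - 12)
Step 1: at (5, -4), ∇J = (-8, -8) → (5, -4) − 0.125·(-8, -8) = (6, -3)
Step 2: at (6, -3), ∇J = (0, 0) → (6, -3) − 0.125·(0, 0) = (6, -3)
Step 3: at (6, -3), ∇J = (0, 0) → (6, -3) − 0.125·(0, 0) = (6, -3)
Step 4: at (6, -3), ∇J = (0, 0) → (6, -3) − 0.125·(0, 0) = (6, -3)
Step 5: at (6, -3), ∇J = (0, 0) → (6, -3) − 0.125·(0, 0) = (6, -3)
J(6, -3) = 2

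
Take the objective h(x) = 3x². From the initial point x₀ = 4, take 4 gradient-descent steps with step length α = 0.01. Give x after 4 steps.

3.12299584

h′(x) = 6x
Step 1: h′(4) = 24; x₁ = 4 − 0.01·24 = 3.76
Step 2: h′(3.76) = 22.56; x₂ = 3.76 − 0.01·22.56 = 3.5344
Step 3: h′(3.5344) = 21.2064; x₃ = 3.5344 − 0.01·21.2064 = 3.322336
Step 4: h′(3.322336) = 19.934016; x₄ = 3.322336 − 0.01·19.934016 = 3.12299584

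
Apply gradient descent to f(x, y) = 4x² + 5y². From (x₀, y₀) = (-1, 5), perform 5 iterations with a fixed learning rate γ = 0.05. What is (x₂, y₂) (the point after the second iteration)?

∇f = (8x, 10y)
(x₁, y₁) = (-1, 5) − 0.05·(-8, 50) = (-0.6, 2.5)
(x₂, y₂) = (-0.6, 2.5) − 0.05·(-4.8, 25) = (-0.36, 1.25)

(-0.36, 1.25)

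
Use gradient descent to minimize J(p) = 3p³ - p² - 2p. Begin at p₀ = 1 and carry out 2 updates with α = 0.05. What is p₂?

0.671875

J′(p) = 9p² - 2p - 2
p₁ = 1 − 0.05·5 = 0.75
p₂ = 0.75 − 0.05·1.5625 = 0.671875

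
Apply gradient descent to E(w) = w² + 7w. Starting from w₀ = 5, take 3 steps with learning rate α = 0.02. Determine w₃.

4.020256

E′(w) = 2w + 7
Step 1: E′(5) = 17; w₁ = 5 − 0.02·17 = 4.66
Step 2: E′(4.66) = 16.32; w₂ = 4.66 − 0.02·16.32 = 4.3336
Step 3: E′(4.3336) = 15.6672; w₃ = 4.3336 − 0.02·15.6672 = 4.020256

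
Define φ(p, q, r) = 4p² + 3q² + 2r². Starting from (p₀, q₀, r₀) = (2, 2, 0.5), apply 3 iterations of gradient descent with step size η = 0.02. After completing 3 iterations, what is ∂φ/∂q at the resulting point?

8.177664

∇φ = (8p, 6q, 4r)
(p₁, q₁, r₁) = (2, 2, 0.5) − 0.02·(16, 12, 2) = (1.68, 1.76, 0.46)
(p₂, q₂, r₂) = (1.68, 1.76, 0.46) − 0.02·(13.44, 10.56, 1.84) = (1.4112, 1.5488, 0.4232)
(p₃, q₃, r₃) = (1.4112, 1.5488, 0.4232) − 0.02·(11.2896, 9.2928, 1.6928) = (1.185408, 1.362944, 0.389344)
∂φ/∂q at (1.185408, 1.362944, 0.389344) = 8.177664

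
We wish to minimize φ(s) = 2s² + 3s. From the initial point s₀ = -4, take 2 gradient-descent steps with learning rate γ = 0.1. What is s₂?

φ′(s) = 4s + 3
s₁ = -4 − 0.1·(-13) = -2.7
s₂ = -2.7 − 0.1·(-7.8) = -1.92

-1.92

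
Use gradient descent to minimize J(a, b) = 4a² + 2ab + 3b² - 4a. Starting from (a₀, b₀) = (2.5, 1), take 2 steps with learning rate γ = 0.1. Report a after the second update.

∇J = (8a + 2b - 4, 2a + 6b)
Step 1: at (2.5, 1), ∇J = (18, 11) → (2.5, 1) − 0.1·(18, 11) = (0.7, -0.1)
Step 2: at (0.7, -0.1), ∇J = (1.4, 0.8) → (0.7, -0.1) − 0.1·(1.4, 0.8) = (0.56, -0.18)
a = 0.56

0.56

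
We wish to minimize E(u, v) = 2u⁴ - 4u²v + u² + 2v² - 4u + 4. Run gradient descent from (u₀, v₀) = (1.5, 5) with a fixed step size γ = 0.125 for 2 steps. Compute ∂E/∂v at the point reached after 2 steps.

-108105.9462890625

∇E = (8u³ - 8uv + 2u - 4, -4u² + 4v)
(u₁, v₁) = (1.5, 5) − 0.125·(-34, 11) = (5.75, 3.625)
(u₂, v₂) = (5.75, 3.625) − 0.125·(1361.625, -117.75) = (-164.453125, 18.34375)
∂E/∂v at (-164.453125, 18.34375) = -108105.9462890625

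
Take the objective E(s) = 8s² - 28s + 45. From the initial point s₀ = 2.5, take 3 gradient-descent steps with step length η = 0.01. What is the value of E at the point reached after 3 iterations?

E′(s) = 16s - 28
s₁ = 2.5 − 0.01·12 = 2.38
s₂ = 2.38 − 0.01·10.08 = 2.2792
s₃ = 2.2792 − 0.01·8.4672 = 2.194528
E(2.194528) = 22.080841142272

22.080841142272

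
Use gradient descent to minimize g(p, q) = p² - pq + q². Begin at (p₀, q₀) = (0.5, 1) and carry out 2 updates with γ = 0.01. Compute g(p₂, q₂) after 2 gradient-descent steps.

∇g = (2p - q, -p + 2q)
(p₁, q₁) = (0.5, 1) − 0.01·(0, 1.5) = (0.5, 0.985)
(p₂, q₂) = (0.5, 0.985) − 0.01·(0.015, 1.47) = (0.49985, 0.9703)
g(0.49985, 0.9703) = 0.7063276575

0.7063276575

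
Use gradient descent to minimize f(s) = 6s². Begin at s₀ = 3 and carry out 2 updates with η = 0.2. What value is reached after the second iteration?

5.88

f′(s) = 12s
s₁ = 3 − 0.2·36 = -4.2
s₂ = -4.2 − 0.2·(-50.4) = 5.88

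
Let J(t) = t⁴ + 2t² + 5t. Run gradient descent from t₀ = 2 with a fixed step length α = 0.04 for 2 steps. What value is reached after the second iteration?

-0.03328

J′(t) = 4t³ + 4t + 5
t₁ = 2 − 0.04·45 = 0.2
t₂ = 0.2 − 0.04·5.832 = -0.03328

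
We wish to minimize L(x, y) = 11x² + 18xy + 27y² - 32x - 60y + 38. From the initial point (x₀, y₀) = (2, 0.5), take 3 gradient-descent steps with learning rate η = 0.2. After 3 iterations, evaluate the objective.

∇L = (22x + 18y - 32, 18x + 54y - 60)
(x₁, y₁) = (2, 0.5) − 0.2·(21, 3) = (-2.2, -0.1)
(x₂, y₂) = (-2.2, -0.1) − 0.2·(-82.2, -105) = (14.24, 20.9)
(x₃, y₃) = (14.24, 20.9) − 0.2·(657.48, 1324.92) = (-117.256, -244.084)
L(-117.256, -244.084) = 2293418.51448

2293418.51448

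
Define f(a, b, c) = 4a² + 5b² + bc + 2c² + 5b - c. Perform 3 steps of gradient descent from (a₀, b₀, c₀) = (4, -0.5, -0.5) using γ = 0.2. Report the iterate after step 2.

∇f = (8a, 10b + c + 5, b + 4c - 1)
(a₁, b₁, c₁) = (4, -0.5, -0.5) − 0.2·(32, -0.5, -3.5) = (-2.4, -0.4, 0.2)
(a₂, b₂, c₂) = (-2.4, -0.4, 0.2) − 0.2·(-19.2, 1.2, -0.6) = (1.44, -0.64, 0.32)

(1.44, -0.64, 0.32)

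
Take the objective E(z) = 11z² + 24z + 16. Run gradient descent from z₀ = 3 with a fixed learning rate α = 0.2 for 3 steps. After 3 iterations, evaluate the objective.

E′(z) = 22z + 24
Step 1: E′(3) = 90; z₁ = 3 − 0.2·90 = -15
Step 2: E′(-15) = -306; z₂ = -15 − 0.2·(-306) = 46.2
Step 3: E′(46.2) = 1040.4; z₃ = 46.2 − 0.2·1040.4 = -161.88
E(-161.88) = 284387.3584

284387.3584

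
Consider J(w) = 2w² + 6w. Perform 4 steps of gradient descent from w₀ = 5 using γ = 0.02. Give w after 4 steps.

J′(w) = 4w + 6
Step 1: J′(5) = 26; w₁ = 5 − 0.02·26 = 4.48
Step 2: J′(4.48) = 23.92; w₂ = 4.48 − 0.02·23.92 = 4.0016
Step 3: J′(4.0016) = 22.0064; w₃ = 4.0016 − 0.02·22.0064 = 3.561472
Step 4: J′(3.561472) = 20.245888; w₄ = 3.561472 − 0.02·20.245888 = 3.15655424

3.15655424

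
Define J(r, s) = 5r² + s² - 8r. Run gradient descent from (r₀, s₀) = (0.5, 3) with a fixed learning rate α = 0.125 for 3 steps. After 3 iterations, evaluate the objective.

∇J = (10r - 8, 2s)
(r₁, s₁) = (0.5, 3) − 0.125·(-3, 6) = (0.875, 2.25)
(r₂, s₂) = (0.875, 2.25) − 0.125·(0.75, 4.5) = (0.78125, 1.6875)
(r₃, s₃) = (0.78125, 1.6875) − 0.125·(-0.1875, 3.375) = (0.8046875, 1.265625)
J(0.8046875, 1.265625) = -1.59808349609375

-1.59808349609375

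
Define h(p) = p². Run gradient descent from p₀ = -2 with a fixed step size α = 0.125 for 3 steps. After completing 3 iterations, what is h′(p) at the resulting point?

-1.6875

h′(p) = 2p
Step 1: h′(-2) = -4; p₁ = -2 − 0.125·(-4) = -1.5
Step 2: h′(-1.5) = -3; p₂ = -1.5 − 0.125·(-3) = -1.125
Step 3: h′(-1.125) = -2.25; p₃ = -1.125 − 0.125·(-2.25) = -0.84375
h′(p) at (-0.84375) = -1.6875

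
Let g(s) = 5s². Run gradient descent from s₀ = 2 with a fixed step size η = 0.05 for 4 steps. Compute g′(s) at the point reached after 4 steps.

1.25

g′(s) = 10s
Step 1: g′(2) = 20; s₁ = 2 − 0.05·20 = 1
Step 2: g′(1) = 10; s₂ = 1 − 0.05·10 = 0.5
Step 3: g′(0.5) = 5; s₃ = 0.5 − 0.05·5 = 0.25
Step 4: g′(0.25) = 2.5; s₄ = 0.25 − 0.05·2.5 = 0.125
g′(s) at (0.125) = 1.25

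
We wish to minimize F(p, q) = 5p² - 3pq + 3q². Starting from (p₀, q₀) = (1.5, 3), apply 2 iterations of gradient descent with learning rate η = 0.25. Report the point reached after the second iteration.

(-0.28125, 0.1875)

∇F = (10p - 3q, -3p + 6q)
Step 1: at (1.5, 3), ∇F = (6, 13.5) → (1.5, 3) − 0.25·(6, 13.5) = (0, -0.375)
Step 2: at (0, -0.375), ∇F = (1.125, -2.25) → (0, -0.375) − 0.25·(1.125, -2.25) = (-0.28125, 0.1875)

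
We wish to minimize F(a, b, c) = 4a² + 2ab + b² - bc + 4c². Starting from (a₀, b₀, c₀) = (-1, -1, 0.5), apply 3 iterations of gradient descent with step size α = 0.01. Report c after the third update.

∇F = (8a + 2b, 2a + 2b - c, -b + 8c)
Step 1: at (-1, -1, 0.5), ∇F = (-10, -4.5, 5) → (-1, -1, 0.5) − 0.01·(-10, -4.5, 5) = (-0.9, -0.955, 0.45)
Step 2: at (-0.9, -0.955, 0.45), ∇F = (-9.11, -4.16, 4.555) → (-0.9, -0.955, 0.45) − 0.01·(-9.11, -4.16, 4.555) = (-0.8089, -0.9134, 0.40445)
Step 3: at (-0.8089, -0.9134, 0.40445), ∇F = (-8.298, -3.84905, 4.149) → (-0.8089, -0.9134, 0.40445) − 0.01·(-8.298, -3.84905, 4.149) = (-0.72592, -0.8749095, 0.36296)
c = 0.36296

0.36296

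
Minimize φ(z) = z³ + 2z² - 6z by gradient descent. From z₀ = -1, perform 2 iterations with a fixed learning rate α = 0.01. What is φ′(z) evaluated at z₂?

-7.222648769973

φ′(z) = 3z² + 4z - 6
z₁ = -1 − 0.01·(-7) = -0.93
z₂ = -0.93 − 0.01·(-7.1253) = -0.858747
φ′(z) at (-0.858747) = -7.222648769973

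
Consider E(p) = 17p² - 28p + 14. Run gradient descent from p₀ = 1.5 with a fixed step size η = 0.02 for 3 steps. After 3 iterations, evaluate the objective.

E′(p) = 34p - 28
Step 1: E′(1.5) = 23; p₁ = 1.5 − 0.02·23 = 1.04
Step 2: E′(1.04) = 7.36; p₂ = 1.04 − 0.02·7.36 = 0.8928
Step 3: E′(0.8928) = 2.3552; p₃ = 0.8928 − 0.02·2.3552 = 0.845696
E(0.845696) = 2.478941315072

2.478941315072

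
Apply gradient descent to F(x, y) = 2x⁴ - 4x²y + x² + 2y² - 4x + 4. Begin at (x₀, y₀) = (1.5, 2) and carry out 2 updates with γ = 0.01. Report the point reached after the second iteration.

(1.46904064, 2.017216)

∇F = (8x³ - 8xy + 2x - 4, -4x² + 4y)
(x₁, y₁) = (1.5, 2) − 0.01·(2, -1) = (1.48, 2.01)
(x₂, y₂) = (1.48, 2.01) − 0.01·(1.095936, -0.7216) = (1.46904064, 2.017216)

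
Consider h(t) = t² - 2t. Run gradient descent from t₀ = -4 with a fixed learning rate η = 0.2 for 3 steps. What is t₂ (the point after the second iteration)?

h′(t) = 2t - 2
t₁ = -4 − 0.2·(-10) = -2
t₂ = -2 − 0.2·(-6) = -0.8

-0.8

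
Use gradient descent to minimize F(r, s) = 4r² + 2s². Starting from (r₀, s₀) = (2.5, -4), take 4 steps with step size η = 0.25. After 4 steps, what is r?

∇F = (8r, 4s)
Step 1: at (2.5, -4), ∇F = (20, -16) → (2.5, -4) − 0.25·(20, -16) = (-2.5, 0)
Step 2: at (-2.5, 0), ∇F = (-20, 0) → (-2.5, 0) − 0.25·(-20, 0) = (2.5, 0)
Step 3: at (2.5, 0), ∇F = (20, 0) → (2.5, 0) − 0.25·(20, 0) = (-2.5, 0)
Step 4: at (-2.5, 0), ∇F = (-20, 0) → (-2.5, 0) − 0.25·(-20, 0) = (2.5, 0)
r = 2.5

2.5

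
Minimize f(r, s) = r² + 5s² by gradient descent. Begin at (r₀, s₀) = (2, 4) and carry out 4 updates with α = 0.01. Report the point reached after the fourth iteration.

∇f = (2r, 10s)
Step 1: at (2, 4), ∇f = (4, 40) → (2, 4) − 0.01·(4, 40) = (1.96, 3.6)
Step 2: at (1.96, 3.6), ∇f = (3.92, 36) → (1.96, 3.6) − 0.01·(3.92, 36) = (1.9208, 3.24)
Step 3: at (1.9208, 3.24), ∇f = (3.8416, 32.4) → (1.9208, 3.24) − 0.01·(3.8416, 32.4) = (1.882384, 2.916)
Step 4: at (1.882384, 2.916), ∇f = (3.764768, 29.16) → (1.882384, 2.916) − 0.01·(3.764768, 29.16) = (1.84473632, 2.6244)

(1.84473632, 2.6244)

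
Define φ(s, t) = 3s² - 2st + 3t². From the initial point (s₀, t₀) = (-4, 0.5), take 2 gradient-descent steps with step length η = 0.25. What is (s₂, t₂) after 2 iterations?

(-2.25, 2.25)

∇φ = (6s - 2t, -2s + 6t)
Step 1: at (-4, 0.5), ∇φ = (-25, 11) → (-4, 0.5) − 0.25·(-25, 11) = (2.25, -2.25)
Step 2: at (2.25, -2.25), ∇φ = (18, -18) → (2.25, -2.25) − 0.25·(18, -18) = (-2.25, 2.25)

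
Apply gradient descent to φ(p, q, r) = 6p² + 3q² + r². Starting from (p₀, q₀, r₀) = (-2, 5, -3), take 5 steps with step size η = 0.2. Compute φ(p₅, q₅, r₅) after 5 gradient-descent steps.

694.2655991808

∇φ = (12p, 6q, 2r)
(p₁, q₁, r₁) = (-2, 5, -3) − 0.2·(-24, 30, -6) = (2.8, -1, -1.8)
(p₂, q₂, r₂) = (2.8, -1, -1.8) − 0.2·(33.6, -6, -3.6) = (-3.92, 0.2, -1.08)
(p₃, q₃, r₃) = (-3.92, 0.2, -1.08) − 0.2·(-47.04, 1.2, -2.16) = (5.488, -0.04, -0.648)
(p₄, q₄, r₄) = (5.488, -0.04, -0.648) − 0.2·(65.856, -0.24, -1.296) = (-7.6832, 0.008, -0.3888)
(p₅, q₅, r₅) = (-7.6832, 0.008, -0.3888) − 0.2·(-92.1984, 0.048, -0.7776) = (10.75648, -0.0016, -0.23328)
φ(10.75648, -0.0016, -0.23328) = 694.2655991808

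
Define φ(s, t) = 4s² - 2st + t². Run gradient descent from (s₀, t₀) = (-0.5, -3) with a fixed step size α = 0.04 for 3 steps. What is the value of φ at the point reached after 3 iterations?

∇φ = (8s - 2t, -2s + 2t)
(s₁, t₁) = (-0.5, -3) − 0.04·(2, -5) = (-0.58, -2.8)
(s₂, t₂) = (-0.58, -2.8) − 0.04·(0.96, -4.44) = (-0.6184, -2.6224)
(s₃, t₃) = (-0.6184, -2.6224) − 0.04·(0.2976, -4.008) = (-0.630304, -2.46208)
φ(-0.630304, -2.46208) = 4.547252711424

4.547252711424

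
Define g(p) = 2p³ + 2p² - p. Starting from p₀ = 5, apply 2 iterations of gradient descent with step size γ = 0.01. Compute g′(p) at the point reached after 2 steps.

47.533440568536

g′(p) = 6p² + 4p - 1
p₁ = 5 − 0.01·169 = 3.31
p₂ = 3.31 − 0.01·77.9766 = 2.530234
g′(p) at (2.530234) = 47.533440568536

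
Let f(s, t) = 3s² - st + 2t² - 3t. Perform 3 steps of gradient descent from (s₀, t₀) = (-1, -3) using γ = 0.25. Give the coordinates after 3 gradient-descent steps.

(0.046875, 0.8125)

∇f = (6s - t, -s + 4t - 3)
(s₁, t₁) = (-1, -3) − 0.25·(-3, -14) = (-0.25, 0.5)
(s₂, t₂) = (-0.25, 0.5) − 0.25·(-2, -0.75) = (0.25, 0.6875)
(s₃, t₃) = (0.25, 0.6875) − 0.25·(0.8125, -0.5) = (0.046875, 0.8125)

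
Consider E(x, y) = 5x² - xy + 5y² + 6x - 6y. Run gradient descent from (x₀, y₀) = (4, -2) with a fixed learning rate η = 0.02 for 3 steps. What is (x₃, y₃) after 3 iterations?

∇E = (10x - y + 6, -x + 10y - 6)
(x₁, y₁) = (4, -2) − 0.02·(48, -30) = (3.04, -1.4)
(x₂, y₂) = (3.04, -1.4) − 0.02·(37.8, -23.04) = (2.284, -0.9392)
(x₃, y₃) = (2.284, -0.9392) − 0.02·(29.7792, -17.676) = (1.688416, -0.58568)

(1.688416, -0.58568)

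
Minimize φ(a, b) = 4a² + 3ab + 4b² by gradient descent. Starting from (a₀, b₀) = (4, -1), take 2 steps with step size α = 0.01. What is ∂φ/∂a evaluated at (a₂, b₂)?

24.3509

∇φ = (8a + 3b, 3a + 8b)
(a₁, b₁) = (4, -1) − 0.01·(29, 4) = (3.71, -1.04)
(a₂, b₂) = (3.71, -1.04) − 0.01·(26.56, 2.81) = (3.4444, -1.0681)
∂φ/∂a at (3.4444, -1.0681) = 24.3509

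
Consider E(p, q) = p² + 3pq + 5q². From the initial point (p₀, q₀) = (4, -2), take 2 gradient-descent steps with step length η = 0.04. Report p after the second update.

3.808

∇E = (2p + 3q, 3p + 10q)
Step 1: at (4, -2), ∇E = (2, -8) → (4, -2) − 0.04·(2, -8) = (3.92, -1.68)
Step 2: at (3.92, -1.68), ∇E = (2.8, -5.04) → (3.92, -1.68) − 0.04·(2.8, -5.04) = (3.808, -1.4784)
p = 3.808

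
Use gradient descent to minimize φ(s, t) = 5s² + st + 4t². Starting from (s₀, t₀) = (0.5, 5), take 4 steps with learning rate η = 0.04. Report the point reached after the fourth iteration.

∇φ = (10s + t, s + 8t)
Step 1: at (0.5, 5), ∇φ = (10, 40.5) → (0.5, 5) − 0.04·(10, 40.5) = (0.1, 3.38)
Step 2: at (0.1, 3.38), ∇φ = (4.38, 27.14) → (0.1, 3.38) − 0.04·(4.38, 27.14) = (-0.0752, 2.2944)
Step 3: at (-0.0752, 2.2944), ∇φ = (1.5424, 18.28) → (-0.0752, 2.2944) − 0.04·(1.5424, 18.28) = (-0.136896, 1.5632)
Step 4: at (-0.136896, 1.5632), ∇φ = (0.19424, 12.368704) → (-0.136896, 1.5632) − 0.04·(0.19424, 12.368704) = (-0.1446656, 1.06845184)

(-0.1446656, 1.06845184)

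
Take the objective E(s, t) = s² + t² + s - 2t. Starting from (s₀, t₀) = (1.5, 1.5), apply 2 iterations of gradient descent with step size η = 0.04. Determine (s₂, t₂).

(1.1928, 1.4232)

∇E = (2s + 1, 2t - 2)
(s₁, t₁) = (1.5, 1.5) − 0.04·(4, 1) = (1.34, 1.46)
(s₂, t₂) = (1.34, 1.46) − 0.04·(3.68, 0.92) = (1.1928, 1.4232)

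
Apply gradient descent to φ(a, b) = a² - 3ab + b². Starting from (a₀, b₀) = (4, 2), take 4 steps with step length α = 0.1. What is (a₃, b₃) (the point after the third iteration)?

∇φ = (2a - 3b, -3a + 2b)
Step 1: at (4, 2), ∇φ = (2, -8) → (4, 2) − 0.1·(2, -8) = (3.8, 2.8)
Step 2: at (3.8, 2.8), ∇φ = (-0.8, -5.8) → (3.8, 2.8) − 0.1·(-0.8, -5.8) = (3.88, 3.38)
Step 3: at (3.88, 3.38), ∇φ = (-2.38, -4.88) → (3.88, 3.38) − 0.1·(-2.38, -4.88) = (4.118, 3.868)

(4.118, 3.868)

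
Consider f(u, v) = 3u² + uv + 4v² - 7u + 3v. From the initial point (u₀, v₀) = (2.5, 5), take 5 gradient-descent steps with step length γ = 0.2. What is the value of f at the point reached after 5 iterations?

∇f = (6u + v - 7, u + 8v + 3)
(u₁, v₁) = (2.5, 5) − 0.2·(13, 45.5) = (-0.1, -4.1)
(u₂, v₂) = (-0.1, -4.1) − 0.2·(-11.7, -29.9) = (2.24, 1.88)
(u₃, v₃) = (2.24, 1.88) − 0.2·(8.32, 20.28) = (0.576, -2.176)
(u₄, v₄) = (0.576, -2.176) − 0.2·(-5.72, -13.832) = (1.72, 0.5904)
(u₅, v₅) = (1.72, 0.5904) − 0.2·(3.9104, 9.4432) = (0.93792, -1.29824)
f(0.93792, -1.29824) = -2.2970150912

-2.2970150912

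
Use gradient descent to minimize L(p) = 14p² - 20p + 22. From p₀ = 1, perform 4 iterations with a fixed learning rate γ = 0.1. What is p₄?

3.7136

L′(p) = 28p - 20
Step 1: L′(1) = 8; p₁ = 1 − 0.1·8 = 0.2
Step 2: L′(0.2) = -14.4; p₂ = 0.2 − 0.1·(-14.4) = 1.64
Step 3: L′(1.64) = 25.92; p₃ = 1.64 − 0.1·25.92 = -0.952
Step 4: L′(-0.952) = -46.656; p₄ = -0.952 − 0.1·(-46.656) = 3.7136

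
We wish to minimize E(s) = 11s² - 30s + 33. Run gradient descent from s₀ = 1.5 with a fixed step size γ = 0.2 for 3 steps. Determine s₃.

E′(s) = 22s - 30
s₁ = 1.5 − 0.2·3 = 0.9
s₂ = 0.9 − 0.2·(-10.2) = 2.94
s₃ = 2.94 − 0.2·34.68 = -3.996

-3.996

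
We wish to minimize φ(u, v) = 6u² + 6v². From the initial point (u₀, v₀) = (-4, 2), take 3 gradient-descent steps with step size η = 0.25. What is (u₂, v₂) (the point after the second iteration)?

∇φ = (12u, 12v)
(u₁, v₁) = (-4, 2) − 0.25·(-48, 24) = (8, -4)
(u₂, v₂) = (8, -4) − 0.25·(96, -48) = (-16, 8)

(-16, 8)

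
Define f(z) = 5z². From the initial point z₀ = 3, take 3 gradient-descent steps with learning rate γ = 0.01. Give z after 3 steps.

2.187

f′(z) = 10z
Step 1: f′(3) = 30; z₁ = 3 − 0.01·30 = 2.7
Step 2: f′(2.7) = 27; z₂ = 2.7 − 0.01·27 = 2.43
Step 3: f′(2.43) = 24.3; z₃ = 2.43 − 0.01·24.3 = 2.187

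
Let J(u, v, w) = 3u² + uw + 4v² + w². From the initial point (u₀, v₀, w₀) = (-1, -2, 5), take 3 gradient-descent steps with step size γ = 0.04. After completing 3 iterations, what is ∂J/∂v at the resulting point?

∇J = (6u + w, 8v, u + 2w)
(u₁, v₁, w₁) = (-1, -2, 5) − 0.04·(-1, -16, 9) = (-0.96, -1.36, 4.64)
(u₂, v₂, w₂) = (-0.96, -1.36, 4.64) − 0.04·(-1.12, -10.88, 8.32) = (-0.9152, -0.9248, 4.3072)
(u₃, v₃, w₃) = (-0.9152, -0.9248, 4.3072) − 0.04·(-1.184, -7.3984, 7.6992) = (-0.86784, -0.628864, 3.999232)
∂J/∂v at (-0.86784, -0.628864, 3.999232) = -5.030912

-5.030912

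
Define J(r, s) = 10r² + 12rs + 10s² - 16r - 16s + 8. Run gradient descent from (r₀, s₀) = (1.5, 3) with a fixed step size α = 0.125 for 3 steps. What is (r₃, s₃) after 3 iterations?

∇J = (20r + 12s - 16, 12r + 20s - 16)
Step 1: at (1.5, 3), ∇J = (50, 62) → (1.5, 3) − 0.125·(50, 62) = (-4.75, -4.75)
Step 2: at (-4.75, -4.75), ∇J = (-168, -168) → (-4.75, -4.75) − 0.125·(-168, -168) = (16.25, 16.25)
Step 3: at (16.25, 16.25), ∇J = (504, 504) → (16.25, 16.25) − 0.125·(504, 504) = (-46.75, -46.75)

(-46.75, -46.75)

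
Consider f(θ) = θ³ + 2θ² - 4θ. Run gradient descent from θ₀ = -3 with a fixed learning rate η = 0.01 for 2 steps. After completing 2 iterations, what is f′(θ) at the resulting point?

14.467434576507

f′(θ) = 3θ² + 4θ - 4
θ₁ = -3 − 0.01·11 = -3.11
θ₂ = -3.11 − 0.01·12.5763 = -3.235763
f′(θ) at (-3.235763) = 14.467434576507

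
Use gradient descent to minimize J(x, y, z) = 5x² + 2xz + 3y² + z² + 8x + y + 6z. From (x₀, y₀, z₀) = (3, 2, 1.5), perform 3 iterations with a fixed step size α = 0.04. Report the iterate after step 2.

∇J = (10x + 2z + 8, 6y + 1, 2x + 2z + 6)
Step 1: at (3, 2, 1.5), ∇J = (41, 13, 15) → (3, 2, 1.5) − 0.04·(41, 13, 15) = (1.36, 1.48, 0.9)
Step 2: at (1.36, 1.48, 0.9), ∇J = (23.4, 9.88, 10.52) → (1.36, 1.48, 0.9) − 0.04·(23.4, 9.88, 10.52) = (0.424, 1.0848, 0.4792)

(0.424, 1.0848, 0.4792)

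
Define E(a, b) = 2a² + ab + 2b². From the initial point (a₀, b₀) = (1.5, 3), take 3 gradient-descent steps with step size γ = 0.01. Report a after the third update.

∇E = (4a + b, a + 4b)
(a₁, b₁) = (1.5, 3) − 0.01·(9, 13.5) = (1.41, 2.865)
(a₂, b₂) = (1.41, 2.865) − 0.01·(8.505, 12.87) = (1.32495, 2.7363)
(a₃, b₃) = (1.32495, 2.7363) − 0.01·(8.0361, 12.27015) = (1.244589, 2.6135985)
a = 1.244589

1.244589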